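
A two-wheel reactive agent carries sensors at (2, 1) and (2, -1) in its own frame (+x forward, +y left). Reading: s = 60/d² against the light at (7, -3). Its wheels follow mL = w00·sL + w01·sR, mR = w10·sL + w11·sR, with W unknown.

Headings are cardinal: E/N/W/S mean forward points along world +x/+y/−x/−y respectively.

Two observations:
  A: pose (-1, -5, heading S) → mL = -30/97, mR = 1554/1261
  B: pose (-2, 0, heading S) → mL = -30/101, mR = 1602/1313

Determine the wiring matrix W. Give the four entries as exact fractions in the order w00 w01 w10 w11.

0 -1/2 1 1/2

obs A: pose=(-1,-5,S) → sL=12/13, sR=60/97, mL=-30/97, mR=1554/1261
obs B: pose=(-2,0,S) → sL=12/13, sR=60/101, mL=-30/101, mR=1602/1313
sensor matrix S = [[12/13, 60/97], [12/13, 60/101]]; det S = -2880/127361
solve [mL_A; mL_B] = S·[w00; w01] and [mR_A; mR_B] = S·[w10; w11]:
  w00 = 0, w01 = -1/2, w10 = 1, w11 = 1/2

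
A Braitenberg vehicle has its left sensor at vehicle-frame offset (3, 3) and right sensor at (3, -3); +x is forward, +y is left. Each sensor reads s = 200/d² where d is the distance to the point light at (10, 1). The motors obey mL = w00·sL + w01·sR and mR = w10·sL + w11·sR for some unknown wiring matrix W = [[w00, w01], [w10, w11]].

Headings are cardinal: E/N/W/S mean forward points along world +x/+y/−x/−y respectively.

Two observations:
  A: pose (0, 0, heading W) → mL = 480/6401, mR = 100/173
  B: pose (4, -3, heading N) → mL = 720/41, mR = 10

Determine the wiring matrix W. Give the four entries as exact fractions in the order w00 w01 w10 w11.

-1 1 0 1/2

obs A: pose=(0,0,W) → sL=40/37, sR=200/173, mL=480/6401, mR=100/173
obs B: pose=(4,-3,N) → sL=100/41, sR=20, mL=720/41, mR=10
sensor matrix S = [[40/37, 200/173], [100/41, 20]]; det S = 4934400/262441
solve [mL_A; mL_B] = S·[w00; w01] and [mR_A; mR_B] = S·[w10; w11]:
  w00 = -1, w01 = 1, w10 = 0, w11 = 1/2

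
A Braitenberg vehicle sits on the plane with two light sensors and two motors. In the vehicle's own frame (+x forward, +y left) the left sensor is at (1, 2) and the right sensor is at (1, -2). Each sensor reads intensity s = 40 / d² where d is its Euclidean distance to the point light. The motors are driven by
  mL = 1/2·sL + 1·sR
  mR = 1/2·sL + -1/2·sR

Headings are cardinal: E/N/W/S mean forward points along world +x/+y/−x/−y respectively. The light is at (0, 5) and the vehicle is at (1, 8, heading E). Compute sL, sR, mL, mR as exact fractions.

left sensor world pos  = (2, 10); dL² = 29
right sensor world pos = (2, 6); dR² = 5
sL = 40/29 = 40/29
sR = 40/5 = 8
mL = 1/2·sL + 1·sR = 252/29
mR = 1/2·sL + -1/2·sR = -96/29

40/29 8 252/29 -96/29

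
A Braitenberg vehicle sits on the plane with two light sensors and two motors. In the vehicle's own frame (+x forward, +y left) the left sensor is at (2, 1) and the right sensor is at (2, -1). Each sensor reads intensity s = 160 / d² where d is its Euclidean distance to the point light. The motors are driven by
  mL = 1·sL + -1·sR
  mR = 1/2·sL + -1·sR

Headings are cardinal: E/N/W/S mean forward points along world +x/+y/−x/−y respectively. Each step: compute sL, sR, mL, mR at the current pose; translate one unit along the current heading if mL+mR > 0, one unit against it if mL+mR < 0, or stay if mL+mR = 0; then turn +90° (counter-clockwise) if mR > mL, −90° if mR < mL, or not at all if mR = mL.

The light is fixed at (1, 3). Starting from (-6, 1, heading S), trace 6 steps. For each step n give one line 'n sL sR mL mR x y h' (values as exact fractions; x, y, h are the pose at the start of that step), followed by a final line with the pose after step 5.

n=0: pose=(-6,1,S); sL=40/13, sR=2; mL=14/13, mR=-6/13; mL+mR=8/13 → advance +1; mR−mL=-20/13 → turn -1·90°
n=1: pose=(-6,0,W); sL=160/97, sR=32/17; mL=-384/1649, mR=-1744/1649; mL+mR=-2128/1649 → advance -1; mR−mL=-80/97 → turn -1·90°
n=2: pose=(-5,0,N); sL=16/5, sR=80/13; mL=-192/65, mR=-296/65; mL+mR=-488/65 → advance -1; mR−mL=-8/5 → turn -1·90°
n=3: pose=(-5,-1,E); sL=32/5, sR=160/41; mL=512/205, mR=-144/205; mL+mR=368/205 → advance +1; mR−mL=-16/5 → turn -1·90°
n=4: pose=(-4,-1,S); sL=40/13, sR=20/9; mL=100/117, mR=-80/117; mL+mR=20/117 → advance +1; mR−mL=-20/13 → turn -1·90°
n=5: pose=(-4,-2,W); sL=32/17, sR=32/13; mL=-128/221, mR=-336/221; mL+mR=-464/221 → advance -1; mR−mL=-16/17 → turn -1·90°

0 40/13 2 14/13 -6/13 -6 1 S
1 160/97 32/17 -384/1649 -1744/1649 -6 0 W
2 16/5 80/13 -192/65 -296/65 -5 0 N
3 32/5 160/41 512/205 -144/205 -5 -1 E
4 40/13 20/9 100/117 -80/117 -4 -1 S
5 32/17 32/13 -128/221 -336/221 -4 -2 W
final -3 -2 N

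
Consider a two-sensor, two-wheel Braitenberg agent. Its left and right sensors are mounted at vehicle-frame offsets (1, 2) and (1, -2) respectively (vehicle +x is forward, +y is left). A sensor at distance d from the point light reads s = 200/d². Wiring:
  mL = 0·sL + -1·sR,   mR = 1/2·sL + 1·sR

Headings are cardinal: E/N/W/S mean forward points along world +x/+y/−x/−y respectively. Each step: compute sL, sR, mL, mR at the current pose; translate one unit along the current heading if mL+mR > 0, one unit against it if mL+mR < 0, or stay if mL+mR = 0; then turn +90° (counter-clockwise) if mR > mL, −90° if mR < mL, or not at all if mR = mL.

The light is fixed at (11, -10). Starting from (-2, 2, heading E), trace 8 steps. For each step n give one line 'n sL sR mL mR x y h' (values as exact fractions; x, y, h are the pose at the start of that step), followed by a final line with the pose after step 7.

0 10/17 50/61 -50/61 1155/1037 -2 2 E
1 40/73 200/269 -200/269 19980/19637 -1 2 N
2 20/29 100/197 -100/197 4870/5713 -1 3 W
3 40/53 200/369 -200/369 17980/19557 -2 3 S
4 10/17 50/61 -50/61 1155/1037 -2 2 E
5 40/73 200/269 -200/269 19980/19637 -1 2 N
6 20/29 100/197 -100/197 4870/5713 -1 3 W
7 40/53 200/369 -200/369 17980/19557 -2 3 S
final -2 2 E

n=0: pose=(-2,2,E); sL=10/17, sR=50/61; mL=-50/61, mR=1155/1037; mL+mR=5/17 → advance +1; mR−mL=2005/1037 → turn +1·90°
n=1: pose=(-1,2,N); sL=40/73, sR=200/269; mL=-200/269, mR=19980/19637; mL+mR=20/73 → advance +1; mR−mL=34580/19637 → turn +1·90°
n=2: pose=(-1,3,W); sL=20/29, sR=100/197; mL=-100/197, mR=4870/5713; mL+mR=10/29 → advance +1; mR−mL=7770/5713 → turn +1·90°
n=3: pose=(-2,3,S); sL=40/53, sR=200/369; mL=-200/369, mR=17980/19557; mL+mR=20/53 → advance +1; mR−mL=28580/19557 → turn +1·90°
n=4: pose=(-2,2,E); sL=10/17, sR=50/61; mL=-50/61, mR=1155/1037; mL+mR=5/17 → advance +1; mR−mL=2005/1037 → turn +1·90°
n=5: pose=(-1,2,N); sL=40/73, sR=200/269; mL=-200/269, mR=19980/19637; mL+mR=20/73 → advance +1; mR−mL=34580/19637 → turn +1·90°
n=6: pose=(-1,3,W); sL=20/29, sR=100/197; mL=-100/197, mR=4870/5713; mL+mR=10/29 → advance +1; mR−mL=7770/5713 → turn +1·90°
n=7: pose=(-2,3,S); sL=40/53, sR=200/369; mL=-200/369, mR=17980/19557; mL+mR=20/53 → advance +1; mR−mL=28580/19557 → turn +1·90°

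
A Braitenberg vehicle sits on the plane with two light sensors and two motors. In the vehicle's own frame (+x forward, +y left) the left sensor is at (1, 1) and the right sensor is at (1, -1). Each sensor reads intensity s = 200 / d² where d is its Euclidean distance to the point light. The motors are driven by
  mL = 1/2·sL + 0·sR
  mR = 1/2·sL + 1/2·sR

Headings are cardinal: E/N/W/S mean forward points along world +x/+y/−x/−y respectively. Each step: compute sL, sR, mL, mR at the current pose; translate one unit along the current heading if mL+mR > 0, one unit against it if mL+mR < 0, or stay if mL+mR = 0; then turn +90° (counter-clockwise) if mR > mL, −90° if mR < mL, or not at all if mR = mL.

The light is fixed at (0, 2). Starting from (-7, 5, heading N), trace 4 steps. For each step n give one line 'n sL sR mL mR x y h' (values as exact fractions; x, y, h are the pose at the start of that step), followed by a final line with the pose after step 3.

0 5/2 50/13 5/4 165/52 -7 5 N
1 200/73 200/89 100/73 16200/6497 -7 6 W
2 100/29 20/9 50/29 740/261 -8 6 S
3 40/13 200/53 20/13 2360/689 -8 5 E
final -7 5 N

n=0: pose=(-7,5,N); sL=5/2, sR=50/13; mL=5/4, mR=165/52; mL+mR=115/26 → advance +1; mR−mL=25/13 → turn +1·90°
n=1: pose=(-7,6,W); sL=200/73, sR=200/89; mL=100/73, mR=16200/6497; mL+mR=25100/6497 → advance +1; mR−mL=100/89 → turn +1·90°
n=2: pose=(-8,6,S); sL=100/29, sR=20/9; mL=50/29, mR=740/261; mL+mR=1190/261 → advance +1; mR−mL=10/9 → turn +1·90°
n=3: pose=(-8,5,E); sL=40/13, sR=200/53; mL=20/13, mR=2360/689; mL+mR=3420/689 → advance +1; mR−mL=100/53 → turn +1·90°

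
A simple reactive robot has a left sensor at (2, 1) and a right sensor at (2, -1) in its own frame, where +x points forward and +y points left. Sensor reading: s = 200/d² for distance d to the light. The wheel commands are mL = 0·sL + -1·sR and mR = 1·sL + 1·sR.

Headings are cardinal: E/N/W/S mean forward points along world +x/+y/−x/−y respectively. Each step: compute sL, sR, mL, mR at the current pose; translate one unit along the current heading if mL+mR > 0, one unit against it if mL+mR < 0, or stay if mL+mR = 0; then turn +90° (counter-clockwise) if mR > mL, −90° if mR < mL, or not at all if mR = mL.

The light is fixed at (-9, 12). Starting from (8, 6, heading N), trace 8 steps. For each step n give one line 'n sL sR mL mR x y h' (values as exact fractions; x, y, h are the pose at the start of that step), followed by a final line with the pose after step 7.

0 25/34 10/17 -10/17 45/34 8 6 N
1 200/261 200/241 -200/241 100400/62901 8 7 W
2 100/169 100/137 -100/137 30600/23153 7 7 S
3 200/349 200/373 -200/373 144400/130177 7 6 E
4 25/34 10/17 -10/17 45/34 8 6 N
5 200/261 200/241 -200/241 100400/62901 8 7 W
6 100/169 100/137 -100/137 30600/23153 7 7 S
7 200/349 200/373 -200/373 144400/130177 7 6 E
final 8 6 N

n=0: pose=(8,6,N); sL=25/34, sR=10/17; mL=-10/17, mR=45/34; mL+mR=25/34 → advance +1; mR−mL=65/34 → turn +1·90°
n=1: pose=(8,7,W); sL=200/261, sR=200/241; mL=-200/241, mR=100400/62901; mL+mR=200/261 → advance +1; mR−mL=152600/62901 → turn +1·90°
n=2: pose=(7,7,S); sL=100/169, sR=100/137; mL=-100/137, mR=30600/23153; mL+mR=100/169 → advance +1; mR−mL=47500/23153 → turn +1·90°
n=3: pose=(7,6,E); sL=200/349, sR=200/373; mL=-200/373, mR=144400/130177; mL+mR=200/349 → advance +1; mR−mL=214200/130177 → turn +1·90°
n=4: pose=(8,6,N); sL=25/34, sR=10/17; mL=-10/17, mR=45/34; mL+mR=25/34 → advance +1; mR−mL=65/34 → turn +1·90°
n=5: pose=(8,7,W); sL=200/261, sR=200/241; mL=-200/241, mR=100400/62901; mL+mR=200/261 → advance +1; mR−mL=152600/62901 → turn +1·90°
n=6: pose=(7,7,S); sL=100/169, sR=100/137; mL=-100/137, mR=30600/23153; mL+mR=100/169 → advance +1; mR−mL=47500/23153 → turn +1·90°
n=7: pose=(7,6,E); sL=200/349, sR=200/373; mL=-200/373, mR=144400/130177; mL+mR=200/349 → advance +1; mR−mL=214200/130177 → turn +1·90°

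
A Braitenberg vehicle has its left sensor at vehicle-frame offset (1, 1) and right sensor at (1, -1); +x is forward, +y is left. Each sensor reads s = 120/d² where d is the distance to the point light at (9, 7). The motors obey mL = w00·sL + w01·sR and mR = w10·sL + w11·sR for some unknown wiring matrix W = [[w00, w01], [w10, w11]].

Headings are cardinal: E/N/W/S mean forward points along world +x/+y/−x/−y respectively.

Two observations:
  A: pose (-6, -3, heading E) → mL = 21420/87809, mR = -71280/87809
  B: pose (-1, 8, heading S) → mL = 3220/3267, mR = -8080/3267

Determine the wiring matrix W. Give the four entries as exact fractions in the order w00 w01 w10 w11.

obs A: pose=(-6,-3,E) → sL=120/277, sR=120/317, mL=21420/87809, mR=-71280/87809
obs B: pose=(-1,8,S) → sL=40/27, sR=120/121, mL=3220/3267, mR=-8080/3267
sensor matrix S = [[120/277, 120/317], [40/27, 120/121]]; det S = -12544000/95624001
solve [mL_A; mL_B] = S·[w00; w01] and [mR_A; mR_B] = S·[w10; w11]:
  w00 = 1, w01 = -1/2, w10 = -1, w11 = -1

1 -1/2 -1 -1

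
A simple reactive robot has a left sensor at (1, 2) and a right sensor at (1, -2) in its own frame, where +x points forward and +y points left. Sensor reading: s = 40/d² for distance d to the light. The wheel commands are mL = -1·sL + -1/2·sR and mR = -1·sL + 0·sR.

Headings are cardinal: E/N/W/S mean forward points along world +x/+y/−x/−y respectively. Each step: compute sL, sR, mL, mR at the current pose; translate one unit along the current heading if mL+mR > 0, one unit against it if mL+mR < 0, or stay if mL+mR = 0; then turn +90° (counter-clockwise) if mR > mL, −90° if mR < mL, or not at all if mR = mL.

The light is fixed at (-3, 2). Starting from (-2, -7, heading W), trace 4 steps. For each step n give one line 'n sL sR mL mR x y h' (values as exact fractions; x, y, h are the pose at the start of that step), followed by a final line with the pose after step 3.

n=0: pose=(-2,-7,W); sL=40/121, sR=40/49; mL=-4380/5929, mR=-40/121; mL+mR=-6340/5929 → advance -1; mR−mL=20/49 → turn +1·90°
n=1: pose=(-1,-7,S); sL=10/29, sR=2/5; mL=-79/145, mR=-10/29; mL+mR=-129/145 → advance -1; mR−mL=1/5 → turn +1·90°
n=2: pose=(-1,-6,E); sL=8/9, sR=40/109; mL=-1052/981, mR=-8/9; mL+mR=-1924/981 → advance -1; mR−mL=20/109 → turn +1·90°
n=3: pose=(-2,-6,N); sL=4/5, sR=20/29; mL=-166/145, mR=-4/5; mL+mR=-282/145 → advance -1; mR−mL=10/29 → turn +1·90°

0 40/121 40/49 -4380/5929 -40/121 -2 -7 W
1 10/29 2/5 -79/145 -10/29 -1 -7 S
2 8/9 40/109 -1052/981 -8/9 -1 -6 E
3 4/5 20/29 -166/145 -4/5 -2 -6 N
final -2 -7 W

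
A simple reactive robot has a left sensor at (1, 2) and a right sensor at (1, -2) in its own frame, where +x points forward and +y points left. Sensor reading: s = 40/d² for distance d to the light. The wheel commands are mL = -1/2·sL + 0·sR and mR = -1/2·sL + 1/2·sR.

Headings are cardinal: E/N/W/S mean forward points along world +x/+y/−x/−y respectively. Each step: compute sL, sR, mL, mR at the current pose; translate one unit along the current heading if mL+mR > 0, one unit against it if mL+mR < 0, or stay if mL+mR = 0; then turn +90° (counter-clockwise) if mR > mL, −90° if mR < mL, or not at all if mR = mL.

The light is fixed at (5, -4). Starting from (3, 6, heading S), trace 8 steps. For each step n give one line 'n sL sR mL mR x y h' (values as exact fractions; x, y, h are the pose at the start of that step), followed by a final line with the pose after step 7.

0 40/81 40/97 -20/81 -320/7857 3 6 S
1 4/17 20/41 -2/17 88/697 3 7 E
2 40/153 8/29 -20/153 32/4437 4 7 N
3 10/17 10/37 -5/17 -100/629 4 6 W
4 8/17 8/17 -4/17 0 5 6 S
5 4/17 20/41 -2/17 88/697 5 7 E
6 8/29 40/153 -4/29 -32/4437 6 7 N
7 5/8 5/18 -5/16 -25/144 6 6 W
final 7 6 S

n=0: pose=(3,6,S); sL=40/81, sR=40/97; mL=-20/81, mR=-320/7857; mL+mR=-2260/7857 → advance -1; mR−mL=20/97 → turn +1·90°
n=1: pose=(3,7,E); sL=4/17, sR=20/41; mL=-2/17, mR=88/697; mL+mR=6/697 → advance +1; mR−mL=10/41 → turn +1·90°
n=2: pose=(4,7,N); sL=40/153, sR=8/29; mL=-20/153, mR=32/4437; mL+mR=-548/4437 → advance -1; mR−mL=4/29 → turn +1·90°
n=3: pose=(4,6,W); sL=10/17, sR=10/37; mL=-5/17, mR=-100/629; mL+mR=-285/629 → advance -1; mR−mL=5/37 → turn +1·90°
n=4: pose=(5,6,S); sL=8/17, sR=8/17; mL=-4/17, mR=0; mL+mR=-4/17 → advance -1; mR−mL=4/17 → turn +1·90°
n=5: pose=(5,7,E); sL=4/17, sR=20/41; mL=-2/17, mR=88/697; mL+mR=6/697 → advance +1; mR−mL=10/41 → turn +1·90°
n=6: pose=(6,7,N); sL=8/29, sR=40/153; mL=-4/29, mR=-32/4437; mL+mR=-644/4437 → advance -1; mR−mL=20/153 → turn +1·90°
n=7: pose=(6,6,W); sL=5/8, sR=5/18; mL=-5/16, mR=-25/144; mL+mR=-35/72 → advance -1; mR−mL=5/36 → turn +1·90°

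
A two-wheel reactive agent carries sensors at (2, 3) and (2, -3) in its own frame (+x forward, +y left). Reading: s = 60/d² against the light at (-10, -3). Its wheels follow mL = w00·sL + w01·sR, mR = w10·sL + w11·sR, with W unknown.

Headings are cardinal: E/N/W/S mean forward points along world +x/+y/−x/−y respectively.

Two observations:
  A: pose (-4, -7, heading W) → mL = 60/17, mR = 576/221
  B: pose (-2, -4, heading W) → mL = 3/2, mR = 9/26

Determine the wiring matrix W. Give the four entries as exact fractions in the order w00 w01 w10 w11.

obs A: pose=(-4,-7,W) → sL=12/13, sR=60/17, mL=60/17, mR=576/221
obs B: pose=(-2,-4,W) → sL=15/13, sR=3/2, mL=3/2, mR=9/26
sensor matrix S = [[12/13, 60/17], [15/13, 3/2]]; det S = -594/221
solve [mL_A; mL_B] = S·[w00; w01] and [mR_A; mR_B] = S·[w10; w11]:
  w00 = 0, w01 = 1, w10 = -1, w11 = 1

0 1 -1 1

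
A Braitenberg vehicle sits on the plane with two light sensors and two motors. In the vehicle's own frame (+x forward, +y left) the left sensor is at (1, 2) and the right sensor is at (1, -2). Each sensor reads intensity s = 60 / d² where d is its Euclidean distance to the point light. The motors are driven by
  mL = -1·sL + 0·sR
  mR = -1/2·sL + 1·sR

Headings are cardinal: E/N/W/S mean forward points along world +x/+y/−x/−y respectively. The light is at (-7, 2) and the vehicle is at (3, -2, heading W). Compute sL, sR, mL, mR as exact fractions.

left sensor world pos  = (2, -4); dL² = 117
right sensor world pos = (2, 0); dR² = 85
sL = 60/117 = 20/39
sR = 60/85 = 12/17
mL = -1·sL + 0·sR = -20/39
mR = -1/2·sL + 1·sR = 298/663

20/39 12/17 -20/39 298/663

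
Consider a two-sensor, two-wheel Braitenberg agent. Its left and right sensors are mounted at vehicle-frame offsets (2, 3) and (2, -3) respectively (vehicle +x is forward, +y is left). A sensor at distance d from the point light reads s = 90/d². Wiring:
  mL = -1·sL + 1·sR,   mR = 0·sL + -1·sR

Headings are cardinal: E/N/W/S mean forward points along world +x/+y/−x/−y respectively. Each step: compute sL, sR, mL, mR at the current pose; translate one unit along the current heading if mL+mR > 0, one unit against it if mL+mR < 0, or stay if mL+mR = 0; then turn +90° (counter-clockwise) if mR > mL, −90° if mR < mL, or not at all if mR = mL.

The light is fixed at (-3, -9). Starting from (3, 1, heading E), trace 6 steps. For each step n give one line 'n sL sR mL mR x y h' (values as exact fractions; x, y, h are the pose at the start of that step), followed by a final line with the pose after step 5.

0 90/233 90/113 10800/26329 -90/113 3 1 E
1 45/64 45/34 675/1088 -45/34 2 1 S
2 90/73 18/41 -2376/2993 -18/41 2 2 W
3 5/9 1 4/9 -1 3 2 S
4 90/97 90/241 -12960/23377 -90/241 3 3 W
5 9/20 45/58 189/580 -45/58 4 3 S
final 4 4 W

n=0: pose=(3,1,E); sL=90/233, sR=90/113; mL=10800/26329, mR=-90/113; mL+mR=-90/233 → advance -1; mR−mL=-31770/26329 → turn -1·90°
n=1: pose=(2,1,S); sL=45/64, sR=45/34; mL=675/1088, mR=-45/34; mL+mR=-45/64 → advance -1; mR−mL=-2115/1088 → turn -1·90°
n=2: pose=(2,2,W); sL=90/73, sR=18/41; mL=-2376/2993, mR=-18/41; mL+mR=-90/73 → advance -1; mR−mL=1062/2993 → turn +1·90°
n=3: pose=(3,2,S); sL=5/9, sR=1; mL=4/9, mR=-1; mL+mR=-5/9 → advance -1; mR−mL=-13/9 → turn -1·90°
n=4: pose=(3,3,W); sL=90/97, sR=90/241; mL=-12960/23377, mR=-90/241; mL+mR=-90/97 → advance -1; mR−mL=4230/23377 → turn +1·90°
n=5: pose=(4,3,S); sL=9/20, sR=45/58; mL=189/580, mR=-45/58; mL+mR=-9/20 → advance -1; mR−mL=-639/580 → turn -1·90°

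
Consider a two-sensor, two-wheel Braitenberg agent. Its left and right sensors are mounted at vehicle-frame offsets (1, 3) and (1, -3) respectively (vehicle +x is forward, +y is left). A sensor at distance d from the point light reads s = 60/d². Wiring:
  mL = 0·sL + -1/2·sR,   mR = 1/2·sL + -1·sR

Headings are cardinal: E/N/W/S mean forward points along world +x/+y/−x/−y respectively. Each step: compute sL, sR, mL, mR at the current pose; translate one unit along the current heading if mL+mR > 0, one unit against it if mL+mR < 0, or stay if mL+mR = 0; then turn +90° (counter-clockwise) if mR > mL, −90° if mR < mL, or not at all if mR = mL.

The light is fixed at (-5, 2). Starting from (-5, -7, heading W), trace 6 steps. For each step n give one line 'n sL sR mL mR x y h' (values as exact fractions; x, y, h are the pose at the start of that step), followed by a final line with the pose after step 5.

0 12/29 60/37 -30/37 -1518/1073 -5 -7 W
1 15/17 3/4 -3/8 -21/68 -4 -7 N
2 60/169 60/49 -30/49 -8670/8281 -4 -8 W
3 30/41 30/53 -15/53 -435/2173 -3 -8 N
4 60/197 12/13 -6/13 -1974/2561 -3 -9 W
5 3/5 15/34 -15/68 -12/85 -2 -9 N
final -2 -10 W

n=0: pose=(-5,-7,W); sL=12/29, sR=60/37; mL=-30/37, mR=-1518/1073; mL+mR=-2388/1073 → advance -1; mR−mL=-648/1073 → turn -1·90°
n=1: pose=(-4,-7,N); sL=15/17, sR=3/4; mL=-3/8, mR=-21/68; mL+mR=-93/136 → advance -1; mR−mL=9/136 → turn +1·90°
n=2: pose=(-4,-8,W); sL=60/169, sR=60/49; mL=-30/49, mR=-8670/8281; mL+mR=-13740/8281 → advance -1; mR−mL=-3600/8281 → turn -1·90°
n=3: pose=(-3,-8,N); sL=30/41, sR=30/53; mL=-15/53, mR=-435/2173; mL+mR=-1050/2173 → advance -1; mR−mL=180/2173 → turn +1·90°
n=4: pose=(-3,-9,W); sL=60/197, sR=12/13; mL=-6/13, mR=-1974/2561; mL+mR=-3156/2561 → advance -1; mR−mL=-792/2561 → turn -1·90°
n=5: pose=(-2,-9,N); sL=3/5, sR=15/34; mL=-15/68, mR=-12/85; mL+mR=-123/340 → advance -1; mR−mL=27/340 → turn +1·90°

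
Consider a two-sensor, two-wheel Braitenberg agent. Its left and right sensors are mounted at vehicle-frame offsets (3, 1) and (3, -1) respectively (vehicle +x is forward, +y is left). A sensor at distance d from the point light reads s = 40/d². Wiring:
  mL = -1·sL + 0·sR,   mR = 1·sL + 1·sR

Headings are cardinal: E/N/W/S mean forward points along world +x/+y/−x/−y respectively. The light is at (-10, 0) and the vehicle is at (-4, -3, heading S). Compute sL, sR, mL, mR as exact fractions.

8/17 40/61 -8/17 1168/1037

left sensor world pos  = (-3, -6); dL² = 85
right sensor world pos = (-5, -6); dR² = 61
sL = 40/85 = 8/17
sR = 40/61 = 40/61
mL = -1·sL + 0·sR = -8/17
mR = 1·sL + 1·sR = 1168/1037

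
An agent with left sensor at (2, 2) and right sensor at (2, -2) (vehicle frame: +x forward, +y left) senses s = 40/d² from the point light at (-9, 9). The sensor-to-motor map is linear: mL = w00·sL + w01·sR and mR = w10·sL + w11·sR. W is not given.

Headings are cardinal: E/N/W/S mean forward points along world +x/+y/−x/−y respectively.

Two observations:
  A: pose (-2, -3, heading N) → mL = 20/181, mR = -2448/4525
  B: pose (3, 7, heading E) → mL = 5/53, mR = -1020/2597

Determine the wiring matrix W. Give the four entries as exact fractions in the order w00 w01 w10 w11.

obs A: pose=(-2,-3,N) → sL=8/25, sR=40/181, mL=20/181, mR=-2448/4525
obs B: pose=(3,7,E) → sL=10/49, sR=10/53, mL=5/53, mR=-1020/2597
sensor matrix S = [[8/25, 40/181], [10/49, 10/53]]; det S = 35904/2350285
solve [mL_A; mL_B] = S·[w00; w01] and [mR_A; mR_B] = S·[w10; w11]:
  w00 = 0, w01 = 1/2, w10 = -1, w11 = -1

0 1/2 -1 -1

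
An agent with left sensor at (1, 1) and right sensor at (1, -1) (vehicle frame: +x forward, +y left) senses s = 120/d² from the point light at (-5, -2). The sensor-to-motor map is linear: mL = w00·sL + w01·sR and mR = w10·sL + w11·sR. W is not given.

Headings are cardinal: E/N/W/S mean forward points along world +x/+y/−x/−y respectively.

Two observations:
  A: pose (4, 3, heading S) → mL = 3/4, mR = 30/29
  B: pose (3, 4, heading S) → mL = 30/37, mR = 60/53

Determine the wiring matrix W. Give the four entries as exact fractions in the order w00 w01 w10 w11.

0 1/2 1 0

obs A: pose=(4,3,S) → sL=30/29, sR=3/2, mL=3/4, mR=30/29
obs B: pose=(3,4,S) → sL=60/53, sR=60/37, mL=30/37, mR=60/53
sensor matrix S = [[30/29, 3/2], [60/53, 60/37]]; det S = -1170/56869
solve [mL_A; mL_B] = S·[w00; w01] and [mR_A; mR_B] = S·[w10; w11]:
  w00 = 0, w01 = 1/2, w10 = 1, w11 = 0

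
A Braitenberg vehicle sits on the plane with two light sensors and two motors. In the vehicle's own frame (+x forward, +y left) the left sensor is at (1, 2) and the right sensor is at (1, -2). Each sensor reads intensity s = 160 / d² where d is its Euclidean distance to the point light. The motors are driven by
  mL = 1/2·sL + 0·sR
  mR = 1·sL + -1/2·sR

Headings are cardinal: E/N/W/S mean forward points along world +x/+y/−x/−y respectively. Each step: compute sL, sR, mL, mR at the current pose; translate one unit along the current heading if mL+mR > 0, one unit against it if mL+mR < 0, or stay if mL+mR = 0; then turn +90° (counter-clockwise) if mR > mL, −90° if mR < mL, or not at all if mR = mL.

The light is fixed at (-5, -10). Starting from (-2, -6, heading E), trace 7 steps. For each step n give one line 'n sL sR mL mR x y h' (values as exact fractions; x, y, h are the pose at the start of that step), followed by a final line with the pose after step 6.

0 40/13 8 20/13 -12/13 -2 -6 E
1 32/9 160/13 16/9 -304/117 -1 -6 S
2 80/9 80/29 40/9 1960/261 -1 -5 W
3 160/41 160/17 80/41 -560/697 -2 -5 S
4 20 4 10 18 -2 -6 W
5 32/5 160/9 16/5 -112/45 -3 -6 S
6 80 80/13 40 1000/13 -3 -7 W
final -4 -7 S

n=0: pose=(-2,-6,E); sL=40/13, sR=8; mL=20/13, mR=-12/13; mL+mR=8/13 → advance +1; mR−mL=-32/13 → turn -1·90°
n=1: pose=(-1,-6,S); sL=32/9, sR=160/13; mL=16/9, mR=-304/117; mL+mR=-32/39 → advance -1; mR−mL=-512/117 → turn -1·90°
n=2: pose=(-1,-5,W); sL=80/9, sR=80/29; mL=40/9, mR=1960/261; mL+mR=1040/87 → advance +1; mR−mL=800/261 → turn +1·90°
n=3: pose=(-2,-5,S); sL=160/41, sR=160/17; mL=80/41, mR=-560/697; mL+mR=800/697 → advance +1; mR−mL=-1920/697 → turn -1·90°
n=4: pose=(-2,-6,W); sL=20, sR=4; mL=10, mR=18; mL+mR=28 → advance +1; mR−mL=8 → turn +1·90°
n=5: pose=(-3,-6,S); sL=32/5, sR=160/9; mL=16/5, mR=-112/45; mL+mR=32/45 → advance +1; mR−mL=-256/45 → turn -1·90°
n=6: pose=(-3,-7,W); sL=80, sR=80/13; mL=40, mR=1000/13; mL+mR=1520/13 → advance +1; mR−mL=480/13 → turn +1·90°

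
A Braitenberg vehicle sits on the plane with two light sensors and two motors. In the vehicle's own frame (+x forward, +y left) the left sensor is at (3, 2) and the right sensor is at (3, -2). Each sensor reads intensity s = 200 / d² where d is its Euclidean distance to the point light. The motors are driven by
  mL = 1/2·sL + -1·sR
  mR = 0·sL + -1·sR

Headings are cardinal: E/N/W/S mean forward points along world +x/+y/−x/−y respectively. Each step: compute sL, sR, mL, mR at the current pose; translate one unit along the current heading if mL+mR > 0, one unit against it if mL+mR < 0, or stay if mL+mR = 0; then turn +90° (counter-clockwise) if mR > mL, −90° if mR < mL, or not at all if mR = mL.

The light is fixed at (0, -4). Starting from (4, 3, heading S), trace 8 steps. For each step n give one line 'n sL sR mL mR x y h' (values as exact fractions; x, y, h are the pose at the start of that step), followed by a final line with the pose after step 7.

0 50/13 10 -105/13 -10 4 3 S
1 200/37 200/101 2700/3737 -200/101 4 4 W
2 20/13 20/17 -90/221 -20/17 5 4 N
3 40/29 200/89 -4020/2581 -200/89 5 3 E
4 50/13 10 -105/13 -10 4 3 S
5 200/37 200/101 2700/3737 -200/101 4 4 W
6 20/13 20/17 -90/221 -20/17 5 4 N
7 40/29 200/89 -4020/2581 -200/89 5 3 E
final 4 3 S

n=0: pose=(4,3,S); sL=50/13, sR=10; mL=-105/13, mR=-10; mL+mR=-235/13 → advance -1; mR−mL=-25/13 → turn -1·90°
n=1: pose=(4,4,W); sL=200/37, sR=200/101; mL=2700/3737, mR=-200/101; mL+mR=-4700/3737 → advance -1; mR−mL=-100/37 → turn -1·90°
n=2: pose=(5,4,N); sL=20/13, sR=20/17; mL=-90/221, mR=-20/17; mL+mR=-350/221 → advance -1; mR−mL=-10/13 → turn -1·90°
n=3: pose=(5,3,E); sL=40/29, sR=200/89; mL=-4020/2581, mR=-200/89; mL+mR=-9820/2581 → advance -1; mR−mL=-20/29 → turn -1·90°
n=4: pose=(4,3,S); sL=50/13, sR=10; mL=-105/13, mR=-10; mL+mR=-235/13 → advance -1; mR−mL=-25/13 → turn -1·90°
n=5: pose=(4,4,W); sL=200/37, sR=200/101; mL=2700/3737, mR=-200/101; mL+mR=-4700/3737 → advance -1; mR−mL=-100/37 → turn -1·90°
n=6: pose=(5,4,N); sL=20/13, sR=20/17; mL=-90/221, mR=-20/17; mL+mR=-350/221 → advance -1; mR−mL=-10/13 → turn -1·90°
n=7: pose=(5,3,E); sL=40/29, sR=200/89; mL=-4020/2581, mR=-200/89; mL+mR=-9820/2581 → advance -1; mR−mL=-20/29 → turn -1·90°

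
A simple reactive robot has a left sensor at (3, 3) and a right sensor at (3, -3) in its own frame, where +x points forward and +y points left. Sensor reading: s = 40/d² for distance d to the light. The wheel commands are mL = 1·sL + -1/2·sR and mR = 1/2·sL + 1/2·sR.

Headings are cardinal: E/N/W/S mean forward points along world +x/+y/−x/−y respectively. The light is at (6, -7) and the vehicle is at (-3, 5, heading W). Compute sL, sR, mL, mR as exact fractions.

left sensor world pos  = (-6, 2); dL² = 225
right sensor world pos = (-6, 8); dR² = 369
sL = 40/225 = 8/45
sR = 40/369 = 40/369
mL = 1·sL + -1/2·sR = 76/615
mR = 1/2·sL + 1/2·sR = 88/615

8/45 40/369 76/615 88/615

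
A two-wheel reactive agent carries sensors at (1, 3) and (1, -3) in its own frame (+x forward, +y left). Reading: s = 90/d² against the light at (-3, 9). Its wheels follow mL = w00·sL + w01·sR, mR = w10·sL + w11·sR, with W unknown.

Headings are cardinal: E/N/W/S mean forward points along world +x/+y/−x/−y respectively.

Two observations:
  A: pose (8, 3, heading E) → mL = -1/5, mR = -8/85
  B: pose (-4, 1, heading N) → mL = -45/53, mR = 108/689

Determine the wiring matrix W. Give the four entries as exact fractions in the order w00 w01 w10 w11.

0 -1/2 -1/2 1/2

obs A: pose=(8,3,E) → sL=10/17, sR=2/5, mL=-1/5, mR=-8/85
obs B: pose=(-4,1,N) → sL=18/13, sR=90/53, mL=-45/53, mR=108/689
sensor matrix S = [[10/17, 2/5], [18/13, 90/53]]; det S = 26064/58565
solve [mL_A; mL_B] = S·[w00; w01] and [mR_A; mR_B] = S·[w10; w11]:
  w00 = 0, w01 = -1/2, w10 = -1/2, w11 = 1/2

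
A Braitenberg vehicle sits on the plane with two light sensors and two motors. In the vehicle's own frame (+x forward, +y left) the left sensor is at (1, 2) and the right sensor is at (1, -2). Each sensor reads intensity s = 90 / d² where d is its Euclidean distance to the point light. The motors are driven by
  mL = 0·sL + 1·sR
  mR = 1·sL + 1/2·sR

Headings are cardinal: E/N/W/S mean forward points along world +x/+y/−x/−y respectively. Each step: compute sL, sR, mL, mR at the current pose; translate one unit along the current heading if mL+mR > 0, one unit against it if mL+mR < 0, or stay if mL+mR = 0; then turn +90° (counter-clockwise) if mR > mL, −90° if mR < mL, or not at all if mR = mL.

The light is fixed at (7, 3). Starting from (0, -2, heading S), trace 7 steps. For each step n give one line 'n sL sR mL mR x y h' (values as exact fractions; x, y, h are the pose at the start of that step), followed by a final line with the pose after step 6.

n=0: pose=(0,-2,S); sL=90/61, sR=10/13; mL=10/13, mR=1475/793; mL+mR=2085/793 → advance +1; mR−mL=865/793 → turn +1·90°
n=1: pose=(0,-3,E); sL=45/26, sR=9/10; mL=9/10, mR=567/260; mL+mR=801/260 → advance +1; mR−mL=333/260 → turn +1·90°
n=2: pose=(1,-3,N); sL=90/89, sR=90/41; mL=90/41, mR=7695/3649; mL+mR=15705/3649 → advance +1; mR−mL=-315/3649 → turn -1·90°
n=3: pose=(1,-2,E); sL=45/17, sR=45/37; mL=45/37, mR=4095/1258; mL+mR=5625/1258 → advance +1; mR−mL=2565/1258 → turn +1·90°
n=4: pose=(2,-2,N); sL=18/13, sR=18/5; mL=18/5, mR=207/65; mL+mR=441/65 → advance +1; mR−mL=-27/65 → turn -1·90°
n=5: pose=(2,-1,E); sL=9/2, sR=45/26; mL=45/26, mR=279/52; mL+mR=369/52 → advance +1; mR−mL=189/52 → turn +1·90°
n=6: pose=(3,-1,N); sL=2, sR=90/13; mL=90/13, mR=71/13; mL+mR=161/13 → advance +1; mR−mL=-19/13 → turn -1·90°

0 90/61 10/13 10/13 1475/793 0 -2 S
1 45/26 9/10 9/10 567/260 0 -3 E
2 90/89 90/41 90/41 7695/3649 1 -3 N
3 45/17 45/37 45/37 4095/1258 1 -2 E
4 18/13 18/5 18/5 207/65 2 -2 N
5 9/2 45/26 45/26 279/52 2 -1 E
6 2 90/13 90/13 71/13 3 -1 N
final 3 0 E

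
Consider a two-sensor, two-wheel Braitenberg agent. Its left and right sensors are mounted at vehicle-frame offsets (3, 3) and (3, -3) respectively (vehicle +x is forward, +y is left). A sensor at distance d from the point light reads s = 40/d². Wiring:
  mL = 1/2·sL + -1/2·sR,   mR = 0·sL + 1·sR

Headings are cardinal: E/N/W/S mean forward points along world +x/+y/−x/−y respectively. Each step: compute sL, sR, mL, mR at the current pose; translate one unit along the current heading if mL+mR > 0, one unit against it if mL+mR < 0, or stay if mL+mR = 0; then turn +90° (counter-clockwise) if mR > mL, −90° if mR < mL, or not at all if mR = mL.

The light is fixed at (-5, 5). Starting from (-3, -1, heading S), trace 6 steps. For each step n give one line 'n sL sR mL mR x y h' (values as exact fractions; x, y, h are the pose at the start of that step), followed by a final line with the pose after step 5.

n=0: pose=(-3,-1,S); sL=20/53, sR=20/41; mL=-120/2173, mR=20/41; mL+mR=940/2173 → advance +1; mR−mL=1180/2173 → turn +1·90°
n=1: pose=(-3,-2,E); sL=40/41, sR=8/25; mL=336/1025, mR=8/25; mL+mR=664/1025 → advance +1; mR−mL=-8/1025 → turn -1·90°
n=2: pose=(-2,-2,S); sL=5/17, sR=2/5; mL=-9/170, mR=2/5; mL+mR=59/170 → advance +1; mR−mL=77/170 → turn +1·90°
n=3: pose=(-2,-3,E); sL=40/61, sR=40/157; mL=1920/9577, mR=40/157; mL+mR=4360/9577 → advance +1; mR−mL=520/9577 → turn +1·90°
n=4: pose=(-1,-3,N); sL=20/13, sR=20/37; mL=240/481, mR=20/37; mL+mR=500/481 → advance +1; mR−mL=20/481 → turn +1·90°
n=5: pose=(-1,-2,W); sL=40/101, sR=40/17; mL=-1680/1717, mR=40/17; mL+mR=2360/1717 → advance +1; mR−mL=5720/1717 → turn +1·90°

0 20/53 20/41 -120/2173 20/41 -3 -1 S
1 40/41 8/25 336/1025 8/25 -3 -2 E
2 5/17 2/5 -9/170 2/5 -2 -2 S
3 40/61 40/157 1920/9577 40/157 -2 -3 E
4 20/13 20/37 240/481 20/37 -1 -3 N
5 40/101 40/17 -1680/1717 40/17 -1 -2 W
final -2 -2 S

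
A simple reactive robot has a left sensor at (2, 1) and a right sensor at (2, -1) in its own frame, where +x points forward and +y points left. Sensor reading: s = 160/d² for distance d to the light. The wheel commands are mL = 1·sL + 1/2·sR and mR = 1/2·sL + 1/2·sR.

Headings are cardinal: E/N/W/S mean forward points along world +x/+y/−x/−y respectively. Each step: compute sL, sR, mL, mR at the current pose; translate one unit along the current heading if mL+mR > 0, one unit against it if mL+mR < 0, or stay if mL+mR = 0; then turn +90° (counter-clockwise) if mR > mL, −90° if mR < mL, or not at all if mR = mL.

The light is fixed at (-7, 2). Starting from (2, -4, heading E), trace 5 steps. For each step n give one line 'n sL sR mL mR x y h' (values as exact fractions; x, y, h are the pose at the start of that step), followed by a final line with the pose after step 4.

n=0: pose=(2,-4,E); sL=80/73, sR=16/17; mL=1944/1241, mR=1264/1241; mL+mR=3208/1241 → advance +1; mR−mL=-40/73 → turn -1·90°
n=1: pose=(3,-4,S); sL=32/37, sR=32/29; mL=1520/1073, mR=1056/1073; mL+mR=2576/1073 → advance +1; mR−mL=-16/37 → turn -1·90°
n=2: pose=(3,-5,W); sL=5/4, sR=8/5; mL=41/20, mR=57/40; mL+mR=139/40 → advance +1; mR−mL=-5/8 → turn -1·90°
n=3: pose=(2,-5,N); sL=160/89, sR=32/25; mL=5424/2225, mR=3424/2225; mL+mR=8848/2225 → advance +1; mR−mL=-80/89 → turn -1·90°
n=4: pose=(2,-4,E); sL=80/73, sR=16/17; mL=1944/1241, mR=1264/1241; mL+mR=3208/1241 → advance +1; mR−mL=-40/73 → turn -1·90°

0 80/73 16/17 1944/1241 1264/1241 2 -4 E
1 32/37 32/29 1520/1073 1056/1073 3 -4 S
2 5/4 8/5 41/20 57/40 3 -5 W
3 160/89 32/25 5424/2225 3424/2225 2 -5 N
4 80/73 16/17 1944/1241 1264/1241 2 -4 E
final 3 -4 S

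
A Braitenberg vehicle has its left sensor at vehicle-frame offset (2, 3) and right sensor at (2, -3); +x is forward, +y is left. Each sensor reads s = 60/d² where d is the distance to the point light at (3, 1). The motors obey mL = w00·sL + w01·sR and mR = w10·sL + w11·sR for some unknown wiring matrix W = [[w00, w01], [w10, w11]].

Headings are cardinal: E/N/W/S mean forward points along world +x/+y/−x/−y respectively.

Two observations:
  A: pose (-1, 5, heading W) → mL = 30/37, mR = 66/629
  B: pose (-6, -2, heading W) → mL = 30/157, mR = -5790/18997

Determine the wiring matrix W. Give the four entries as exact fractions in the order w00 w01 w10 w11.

obs A: pose=(-1,5,W) → sL=60/37, sR=12/17, mL=30/37, mR=66/629
obs B: pose=(-6,-2,W) → sL=60/157, sR=60/121, mL=30/157, mR=-5790/18997
sensor matrix S = [[60/37, 12/17], [60/157, 60/121]]; det S = 6384960/11949113
solve [mL_A; mL_B] = S·[w00; w01] and [mR_A; mR_B] = S·[w10; w11]:
  w00 = 1/2, w01 = 0, w10 = 1/2, w11 = -1

1/2 0 1/2 -1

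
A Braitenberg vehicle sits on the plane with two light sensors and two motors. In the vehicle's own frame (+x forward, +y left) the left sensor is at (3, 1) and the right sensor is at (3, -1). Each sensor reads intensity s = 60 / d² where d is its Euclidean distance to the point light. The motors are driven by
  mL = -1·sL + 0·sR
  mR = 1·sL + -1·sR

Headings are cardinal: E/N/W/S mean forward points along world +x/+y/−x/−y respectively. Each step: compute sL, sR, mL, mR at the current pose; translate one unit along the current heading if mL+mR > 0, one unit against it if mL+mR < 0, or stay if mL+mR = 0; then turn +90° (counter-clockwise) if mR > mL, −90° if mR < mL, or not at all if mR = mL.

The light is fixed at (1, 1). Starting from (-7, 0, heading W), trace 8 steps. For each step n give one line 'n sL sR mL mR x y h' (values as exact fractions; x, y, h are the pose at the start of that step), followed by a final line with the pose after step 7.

n=0: pose=(-7,0,W); sL=12/25, sR=60/121; mL=-12/25, mR=-48/3025; mL+mR=-60/121 → advance -1; mR−mL=1404/3025 → turn +1·90°
n=1: pose=(-6,0,S); sL=15/13, sR=3/4; mL=-15/13, mR=21/52; mL+mR=-3/4 → advance -1; mR−mL=81/52 → turn +1·90°
n=2: pose=(-6,1,E); sL=60/17, sR=60/17; mL=-60/17, mR=0; mL+mR=-60/17 → advance -1; mR−mL=60/17 → turn +1·90°
n=3: pose=(-7,1,N); sL=2/3, sR=30/29; mL=-2/3, mR=-32/87; mL+mR=-30/29 → advance -1; mR−mL=26/87 → turn +1·90°
n=4: pose=(-7,0,W); sL=12/25, sR=60/121; mL=-12/25, mR=-48/3025; mL+mR=-60/121 → advance -1; mR−mL=1404/3025 → turn +1·90°
n=5: pose=(-6,0,S); sL=15/13, sR=3/4; mL=-15/13, mR=21/52; mL+mR=-3/4 → advance -1; mR−mL=81/52 → turn +1·90°
n=6: pose=(-6,1,E); sL=60/17, sR=60/17; mL=-60/17, mR=0; mL+mR=-60/17 → advance -1; mR−mL=60/17 → turn +1·90°
n=7: pose=(-7,1,N); sL=2/3, sR=30/29; mL=-2/3, mR=-32/87; mL+mR=-30/29 → advance -1; mR−mL=26/87 → turn +1·90°

0 12/25 60/121 -12/25 -48/3025 -7 0 W
1 15/13 3/4 -15/13 21/52 -6 0 S
2 60/17 60/17 -60/17 0 -6 1 E
3 2/3 30/29 -2/3 -32/87 -7 1 N
4 12/25 60/121 -12/25 -48/3025 -7 0 W
5 15/13 3/4 -15/13 21/52 -6 0 S
6 60/17 60/17 -60/17 0 -6 1 E
7 2/3 30/29 -2/3 -32/87 -7 1 N
final -7 0 W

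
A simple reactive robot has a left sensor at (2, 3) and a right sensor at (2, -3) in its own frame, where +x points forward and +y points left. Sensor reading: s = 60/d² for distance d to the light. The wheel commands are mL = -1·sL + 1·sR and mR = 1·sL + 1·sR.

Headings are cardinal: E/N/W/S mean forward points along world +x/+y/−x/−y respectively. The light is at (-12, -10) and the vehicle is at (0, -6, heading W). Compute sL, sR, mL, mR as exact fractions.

left sensor world pos  = (-2, -9); dL² = 101
right sensor world pos = (-2, -3); dR² = 149
sL = 60/101 = 60/101
sR = 60/149 = 60/149
mL = -1·sL + 1·sR = -2880/15049
mR = 1·sL + 1·sR = 15000/15049

60/101 60/149 -2880/15049 15000/15049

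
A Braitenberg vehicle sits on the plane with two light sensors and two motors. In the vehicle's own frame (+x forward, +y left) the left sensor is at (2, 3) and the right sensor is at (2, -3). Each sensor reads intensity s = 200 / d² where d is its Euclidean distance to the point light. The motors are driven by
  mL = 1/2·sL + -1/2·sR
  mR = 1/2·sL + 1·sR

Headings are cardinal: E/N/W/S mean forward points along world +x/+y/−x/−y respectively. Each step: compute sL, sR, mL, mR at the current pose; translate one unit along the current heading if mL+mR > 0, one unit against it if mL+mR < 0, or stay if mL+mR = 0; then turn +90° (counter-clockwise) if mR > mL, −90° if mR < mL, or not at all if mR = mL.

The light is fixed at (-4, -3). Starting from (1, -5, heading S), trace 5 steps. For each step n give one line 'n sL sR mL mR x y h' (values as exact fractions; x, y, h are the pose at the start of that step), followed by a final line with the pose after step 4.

n=0: pose=(1,-5,S); sL=5/2, sR=10; mL=-15/4, mR=45/4; mL+mR=15/2 → advance +1; mR−mL=15 → turn +1·90°
n=1: pose=(1,-6,E); sL=200/49, sR=40/17; mL=720/833, mR=3660/833; mL+mR=4380/833 → advance +1; mR−mL=60/17 → turn +1·90°
n=2: pose=(2,-6,N); sL=20, sR=100/41; mL=360/41, mR=510/41; mL+mR=870/41 → advance +1; mR−mL=150/41 → turn +1·90°
n=3: pose=(2,-5,W); sL=200/41, sR=200/17; mL=-2400/697, mR=9900/697; mL+mR=7500/697 → advance +1; mR−mL=300/17 → turn +1·90°
n=4: pose=(1,-5,S); sL=5/2, sR=10; mL=-15/4, mR=45/4; mL+mR=15/2 → advance +1; mR−mL=15 → turn +1·90°

0 5/2 10 -15/4 45/4 1 -5 S
1 200/49 40/17 720/833 3660/833 1 -6 E
2 20 100/41 360/41 510/41 2 -6 N
3 200/41 200/17 -2400/697 9900/697 2 -5 W
4 5/2 10 -15/4 45/4 1 -5 S
final 1 -6 E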